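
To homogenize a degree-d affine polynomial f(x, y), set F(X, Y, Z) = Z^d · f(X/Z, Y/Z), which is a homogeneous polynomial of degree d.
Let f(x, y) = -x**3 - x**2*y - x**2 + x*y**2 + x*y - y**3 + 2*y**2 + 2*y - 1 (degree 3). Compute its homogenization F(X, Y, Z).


F(X, Y, Z) = -X**3 - X**2*Y - X**2*Z + X*Y**2 + X*Y*Z - Y**3 + 2*Y**2*Z + 2*Y*Z**2 - Z**3

deg(f) = 3.
Substitute x = X/Z, y = Y/Z into f, then multiply by Z^3.
  monomial -1·x^3·y^0 ↦ -1·X^3·Y^0·Z^0.
  monomial -1·x^2·y^1 ↦ -1·X^2·Y^1·Z^0.
  monomial -1·x^2·y^0 ↦ -1·X^2·Y^0·Z^1.
  monomial 1·x^1·y^2 ↦ 1·X^1·Y^2·Z^0.
  monomial 1·x^1·y^1 ↦ 1·X^1·Y^1·Z^1.
  monomial -1·x^0·y^3 ↦ -1·X^0·Y^3·Z^0.
  monomial 2·x^0·y^2 ↦ 2·X^0·Y^2·Z^1.
  monomial 2·x^0·y^1 ↦ 2·X^0·Y^1·Z^2.
  monomial -1·x^0·y^0 ↦ -1·X^0·Y^0·Z^3.
Collecting: F(X, Y, Z) = -X**3 - X**2*Y - X**2*Z + X*Y**2 + X*Y*Z - Y**3 + 2*Y**2*Z + 2*Y*Z**2 - Z**3.


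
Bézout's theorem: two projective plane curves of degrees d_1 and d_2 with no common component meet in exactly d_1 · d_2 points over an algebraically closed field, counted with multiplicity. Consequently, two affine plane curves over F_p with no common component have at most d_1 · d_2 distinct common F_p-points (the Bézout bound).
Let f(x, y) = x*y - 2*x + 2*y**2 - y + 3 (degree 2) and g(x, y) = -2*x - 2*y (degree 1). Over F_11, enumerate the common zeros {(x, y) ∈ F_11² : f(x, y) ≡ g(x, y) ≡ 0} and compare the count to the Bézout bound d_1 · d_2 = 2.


Common zeros: {(6, 5)}; count = 1; Bézout bound = 2.

deg(f) = 2, deg(g) = 1, so Bézout bound = 2.
Scan x ∈ F_11. For each x, list the y ∈ F_11 with f(x, y) ≡ 0 and those with g(x, y) ≡ 0 (mod 11); the common zeros in that column are the intersection.
  x = 0: f ≡ 0 at y ∈ ∅; g ≡ 0 at y ∈ {0}; common: ∅.
  x = 1: f ≡ 0 at y ∈ {4, 7}; g ≡ 0 at y ∈ {10}; common: ∅.
  x = 2: f ≡ 0 at y ∈ {6, 10}; g ≡ 0 at y ∈ {9}; common: ∅.
  x = 3: f ≡ 0 at y ∈ ∅; g ≡ 0 at y ∈ {8}; common: ∅.
  x = 4: f ≡ 0 at y ∈ {1, 3}; g ≡ 0 at y ∈ {7}; common: ∅.
  x = 5: f ≡ 0 at y ∈ ∅; g ≡ 0 at y ∈ {6}; common: ∅.
  x = 6: f ≡ 0 at y ∈ {5, 9}; g ≡ 0 at y ∈ {5}; common: {5}.
  x = 7: f ≡ 0 at y ∈ {0, 8}; g ≡ 0 at y ∈ {4}; common: ∅.
  x = 8: f ≡ 0 at y ∈ ∅; g ≡ 0 at y ∈ {3}; common: ∅.
  x = 9: f ≡ 0 at y ∈ ∅; g ≡ 0 at y ∈ {2}; common: ∅.
  x = 10: f ≡ 0 at y ∈ ∅; g ≡ 0 at y ∈ {1}; common: ∅.
Collecting: common zeros = {(6, 5)}, so the count is 1.
Comparison with the Bézout bound: 1 ≤ 2 = deg(f)·deg(g), as expected for curves with no common component (the affine F_11-count falls short of the bound because intersections may lie at infinity, over extension fields, or carry multiplicity).


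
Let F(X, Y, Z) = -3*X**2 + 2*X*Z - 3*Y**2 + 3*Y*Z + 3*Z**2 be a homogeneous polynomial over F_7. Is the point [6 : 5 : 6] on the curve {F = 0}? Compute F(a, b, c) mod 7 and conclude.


F(6,5,6) ≡ 3 (mod 7); P is NOT on the curve.

Evaluate F(6, 5, 6) term-by-term (mod 7).
  -3*X**2 ↦ -3·36·1·1 = -108
  2*X*Z ↦ 2·6·1·6 = 72
  -3*Y**2 ↦ -3·1·25·1 = -75
  3*Y*Z ↦ 3·1·5·6 = 90
  3*Z**2 ↦ 3·1·1·36 = 108
Sum: F(6, 5, 6) = (-108) + (72) + (-75) + (90) + (108) = 87.
Reducing mod 7: 87 ≡ 3 (mod 7).
Since F(a, b, c) ≡ 3 ≠ 0 (mod 7), P does NOT lie on the curve.


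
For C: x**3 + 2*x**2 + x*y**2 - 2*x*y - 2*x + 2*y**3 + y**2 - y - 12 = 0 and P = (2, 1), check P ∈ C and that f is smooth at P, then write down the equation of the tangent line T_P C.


Tangent line at P: 17*x + 7*y - 41 = 0.

Step 1: f(2, 1) = 0, so P lies on C.
Step 2: partial derivatives
  f_x(x, y) = 3*x**2 + 4*x + y**2 - 2*y - 2, f_y(x, y) = 2*x*y - 2*x + 6*y**2 + 2*y - 1.
  f_x(P) = 17, f_y(P) = 7 (gradient nonzero, so P is smooth).
Step 3: tangent line at P: 17·(x − 2) + 7·(y − 1) = 0.
Expanding: 17*x + 7*y - 41 = 0.


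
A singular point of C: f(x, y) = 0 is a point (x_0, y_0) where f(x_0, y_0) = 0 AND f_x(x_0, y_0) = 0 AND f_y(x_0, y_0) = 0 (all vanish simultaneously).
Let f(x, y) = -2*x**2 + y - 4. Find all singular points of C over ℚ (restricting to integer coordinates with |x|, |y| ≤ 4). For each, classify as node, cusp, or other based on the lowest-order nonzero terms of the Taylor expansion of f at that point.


No singular points in the scanned grid; C is smooth there.

Compute partial derivatives:
  f_x = -4*x.
  f_y = 1.
f_y = 1 is a nonzero constant, so f_y never vanishes: no point (x, y) can satisfy f = f_x = f_y = 0. In particular no (x, y) ∈ {−4, ..., 4}² is singular; the curve is smooth.


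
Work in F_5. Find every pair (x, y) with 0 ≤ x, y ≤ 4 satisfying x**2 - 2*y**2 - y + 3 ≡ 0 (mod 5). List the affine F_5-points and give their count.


Affine F_5-points: {(0, 1)}; count = 1.

For each of the 25 pairs (x, y) ∈ F_5², evaluate f(x, y) mod 5. Record the zeros.
  x = 0: [0↦3, 1↦0, 2↦3, 3↦2, 4↦2]  zeros at y ∈ {1}
  x = 1: [0↦4, 1↦1, 2↦4, 3↦3, 4↦3]  zeros at y ∈ ∅
  x = 2: [0↦2, 1↦4, 2↦2, 3↦1, 4↦1]  zeros at y ∈ ∅
  x = 3: [0↦2, 1↦4, 2↦2, 3↦1, 4↦1]  zeros at y ∈ ∅
  x = 4: [0↦4, 1↦1, 2↦4, 3↦3, 4↦3]  zeros at y ∈ ∅
Collecting zeros: affine points = {(0, 1)}.
Total count |C(F_5)_aff| = 1.


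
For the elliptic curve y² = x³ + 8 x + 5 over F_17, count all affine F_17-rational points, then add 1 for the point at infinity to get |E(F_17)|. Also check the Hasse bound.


Affine points = {(4, 4), (4, 13), (5, 0), (7, 8), (7, 9), (11, 8), (11, 9), (15, 7), (15, 10), (16, 8), (16, 9)}; affine count = 11; |E(F_17)| = 12.

Discriminant check: Δ ∝ 4a³ + 27b² = 4·8³ + 27·5² = 4·512 + 27·25 ≡ 3 (mod 17). Nonzero ⇒ E is nonsingular.
For each x ∈ F_17, compute rhs = x³ + 8·x + 5 mod 17, then count y ∈ F_17 with y² ≡ rhs.
  x = 0: rhs = 5, matching y values: none (0 points).
  x = 1: rhs = 14, matching y values: none (0 points).
  x = 2: rhs = 12, matching y values: none (0 points).
  x = 3: rhs = 5, matching y values: none (0 points).
  x = 4: rhs = 16, matching y values: 4, 13 (2 points).
  x = 5: rhs = 0, matching y values: 0 (1 points).
  x = 6: rhs = 14, matching y values: none (0 points).
  x = 7: rhs = 13, matching y values: 8, 9 (2 points).
  x = 8: rhs = 3, matching y values: none (0 points).
  x = 9: rhs = 7, matching y values: none (0 points).
  x = 10: rhs = 14, matching y values: none (0 points).
  x = 11: rhs = 13, matching y values: 8, 9 (2 points).
  x = 12: rhs = 10, matching y values: none (0 points).
  x = 13: rhs = 11, matching y values: none (0 points).
  x = 14: rhs = 5, matching y values: none (0 points).
  x = 15: rhs = 15, matching y values: 7, 10 (2 points).
  x = 16: rhs = 13, matching y values: 8, 9 (2 points).
Total affine count: 11.
Full point count |E(F_17)| = 11 + 1 = 12.
Hasse bound: |12 − (17+1)| = |-6| = 6 ≤ 2√17 ≈ 8.2462 ✓.


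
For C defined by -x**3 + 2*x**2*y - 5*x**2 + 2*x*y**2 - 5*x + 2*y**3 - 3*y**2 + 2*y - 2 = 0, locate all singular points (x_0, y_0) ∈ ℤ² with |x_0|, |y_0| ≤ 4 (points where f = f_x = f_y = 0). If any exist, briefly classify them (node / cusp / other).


Singular points: {(-1, 1)}; classification: cusp.

Compute partial derivatives:
  f_x = -3*x**2 + 4*x*y - 10*x + 2*y**2 - 5.
  f_y = 2*x**2 + 4*x*y + 6*y**2 - 6*y + 2.
Scan x_0 ∈ {−4, ..., 4}. For each x_0, f_y(x_0, y) is a polynomial in y; find its integer roots y ∈ {−4, ..., 4}, then test f_x and f at those candidates.
  x = -4: f_y(-4, y) = 6*y**2 - 22*y + 34; no integer root y with |y| ≤ 4.
  x = -3: f_y(-3, y) = 6*y**2 - 18*y + 20; no integer root y with |y| ≤ 4.
  x = -2: f_y(-2, y) = 6*y**2 - 14*y + 10; no integer root y with |y| ≤ 4.
  x = -1: f_y(-1, y) = 6*y**2 - 10*y + 4; vanishes at y ∈ {1}. (-1, 1): f_x = 0, f = 0 — SINGULAR.
  x = 0: f_y(0, y) = 6*y**2 - 6*y + 2; no integer root y with |y| ≤ 4.
  x = 1: f_y(1, y) = 6*y**2 - 2*y + 4; no integer root y with |y| ≤ 4.
  x = 2: f_y(2, y) = 6*y**2 + 2*y + 10; no integer root y with |y| ≤ 4.
  x = 3: f_y(3, y) = 6*y**2 + 6*y + 20; no integer root y with |y| ≤ 4.
  x = 4: f_y(4, y) = 6*y**2 + 10*y + 34; no integer root y with |y| ≤ 4.
Only singular point on the grid: (-1, 1).
Classify: substitute x = -1 + u, y = 1 + v and expand: f = -u**3 + 2*u**2*v + 2*u*v**2 + 2*v**3 + v**2.
No constant or linear terms (consistent with a singular point). Quadratic part: v**2. Cubic part: -u**3 + 2*u**2*v + 2*u*v**2 + 2*v**3.
The quadratic part v**2 is a perfect square, so there is a single (double) tangent line v = 0, i.e. y = 1. Restricting the cubic part to that line (v = 0) leaves -u**3 ≠ 0, so f is not divisible by v and the branch is v² ≈ u**3 to lowest order — this is a cusp.
Classification: cusp.


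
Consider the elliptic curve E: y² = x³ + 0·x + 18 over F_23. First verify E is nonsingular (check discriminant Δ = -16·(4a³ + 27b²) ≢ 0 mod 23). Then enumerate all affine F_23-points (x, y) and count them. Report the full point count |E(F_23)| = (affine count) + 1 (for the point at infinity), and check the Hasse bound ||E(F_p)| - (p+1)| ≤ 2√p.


Affine points = {(0, 8), (0, 15), (2, 7), (2, 16), (4, 6), (4, 17), (6, 2), (6, 21), (7, 4), (7, 19), (8, 1), (8, 22), (10, 11), (10, 12), (14, 5), (14, 18), (15, 9), (15, 14), (17, 3), (17, 20), (18, 10), (18, 13), (19, 0)}; affine count = 23; |E(F_23)| = 24.

Discriminant check: Δ ∝ 4a³ + 27b² = 4·0³ + 27·18² = 4·0 + 27·324 ≡ 8 (mod 23). Nonzero ⇒ E is nonsingular.
For each x ∈ F_23, compute rhs = x³ + 0·x + 18 mod 23, then count y ∈ F_23 with y² ≡ rhs.
  x = 0: rhs = 18, matching y values: 8, 15 (2 points).
  x = 1: rhs = 19, matching y values: none (0 points).
  x = 2: rhs = 3, matching y values: 7, 16 (2 points).
  x = 3: rhs = 22, matching y values: none (0 points).
  x = 4: rhs = 13, matching y values: 6, 17 (2 points).
  x = 5: rhs = 5, matching y values: none (0 points).
  x = 6: rhs = 4, matching y values: 2, 21 (2 points).
  x = 7: rhs = 16, matching y values: 4, 19 (2 points).
  x = 8: rhs = 1, matching y values: 1, 22 (2 points).
  x = 9: rhs = 11, matching y values: none (0 points).
  x = 10: rhs = 6, matching y values: 11, 12 (2 points).
  x = 11: rhs = 15, matching y values: none (0 points).
  x = 12: rhs = 21, matching y values: none (0 points).
  x = 13: rhs = 7, matching y values: none (0 points).
  x = 14: rhs = 2, matching y values: 5, 18 (2 points).
  x = 15: rhs = 12, matching y values: 9, 14 (2 points).
  x = 16: rhs = 20, matching y values: none (0 points).
  x = 17: rhs = 9, matching y values: 3, 20 (2 points).
  x = 18: rhs = 8, matching y values: 10, 13 (2 points).
  x = 19: rhs = 0, matching y values: 0 (1 points).
  x = 20: rhs = 14, matching y values: none (0 points).
  x = 21: rhs = 10, matching y values: none (0 points).
  x = 22: rhs = 17, matching y values: none (0 points).
Total affine count: 23.
Full point count |E(F_23)| = 23 + 1 = 24.
Hasse bound: |24 − (23+1)| = |0| = 0 ≤ 2√23 ≈ 9.5917 ✓.


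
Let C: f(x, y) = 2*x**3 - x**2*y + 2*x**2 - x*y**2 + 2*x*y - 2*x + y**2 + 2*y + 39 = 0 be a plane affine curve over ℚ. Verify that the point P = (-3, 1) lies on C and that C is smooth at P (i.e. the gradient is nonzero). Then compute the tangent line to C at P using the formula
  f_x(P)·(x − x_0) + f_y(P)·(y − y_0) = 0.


Tangent line at P: 47*x - 5*y + 146 = 0.

Step 1: f(-3, 1) = 0, so P lies on C.
Step 2: partial derivatives
  f_x(x, y) = 6*x**2 - 2*x*y + 4*x - y**2 + 2*y - 2, f_y(x, y) = -x**2 - 2*x*y + 2*x + 2*y + 2.
  f_x(P) = 47, f_y(P) = -5 (gradient nonzero, so P is smooth).
Step 3: tangent line at P: 47·(x − -3) + -5·(y − 1) = 0.
Expanding: 47*x - 5*y + 146 = 0.


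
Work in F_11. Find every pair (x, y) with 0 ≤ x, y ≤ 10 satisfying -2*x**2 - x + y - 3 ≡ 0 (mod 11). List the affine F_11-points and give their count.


Affine F_11-points: {(0, 3), (1, 6), (2, 2), (3, 2), (4, 6), (5, 3), (6, 4), (7, 9), (8, 7), (9, 9), (10, 4)}; count = 11.

For each of the 121 pairs (x, y) ∈ F_11², evaluate f(x, y) mod 11. Record the zeros.
  x = 0: [0↦8, 1↦9, 2↦10, 3↦0, 4↦1, 5↦2, 6↦3, 7↦4, 8↦5, 9↦6, 10↦7]  zeros at y ∈ {3}
  x = 1: [0↦5, 1↦6, 2↦7, 3↦8, 4↦9, 5↦10, 6↦0, 7↦1, 8↦2, 9↦3, 10↦4]  zeros at y ∈ {6}
  x = 2: [0↦9, 1↦10, 2↦0, 3↦1, 4↦2, 5↦3, 6↦4, 7↦5, 8↦6, 9↦7, 10↦8]  zeros at y ∈ {2}
  x = 3: [0↦9, 1↦10, 2↦0, 3↦1, 4↦2, 5↦3, 6↦4, 7↦5, 8↦6, 9↦7, 10↦8]  zeros at y ∈ {2}
  x = 4: [0↦5, 1↦6, 2↦7, 3↦8, 4↦9, 5↦10, 6↦0, 7↦1, 8↦2, 9↦3, 10↦4]  zeros at y ∈ {6}
  x = 5: [0↦8, 1↦9, 2↦10, 3↦0, 4↦1, 5↦2, 6↦3, 7↦4, 8↦5, 9↦6, 10↦7]  zeros at y ∈ {3}
  x = 6: [0↦7, 1↦8, 2↦9, 3↦10, 4↦0, 5↦1, 6↦2, 7↦3, 8↦4, 9↦5, 10↦6]  zeros at y ∈ {4}
  x = 7: [0↦2, 1↦3, 2↦4, 3↦5, 4↦6, 5↦7, 6↦8, 7↦9, 8↦10, 9↦0, 10↦1]  zeros at y ∈ {9}
  x = 8: [0↦4, 1↦5, 2↦6, 3↦7, 4↦8, 5↦9, 6↦10, 7↦0, 8↦1, 9↦2, 10↦3]  zeros at y ∈ {7}
  x = 9: [0↦2, 1↦3, 2↦4, 3↦5, 4↦6, 5↦7, 6↦8, 7↦9, 8↦10, 9↦0, 10↦1]  zeros at y ∈ {9}
  x = 10: [0↦7, 1↦8, 2↦9, 3↦10, 4↦0, 5↦1, 6↦2, 7↦3, 8↦4, 9↦5, 10↦6]  zeros at y ∈ {4}
Collecting zeros: affine points = {(0, 3), (1, 6), (2, 2), (3, 2), (4, 6), (5, 3), (6, 4), (7, 9), (8, 7), (9, 9), (10, 4)}.
Total count |C(F_11)_aff| = 11.


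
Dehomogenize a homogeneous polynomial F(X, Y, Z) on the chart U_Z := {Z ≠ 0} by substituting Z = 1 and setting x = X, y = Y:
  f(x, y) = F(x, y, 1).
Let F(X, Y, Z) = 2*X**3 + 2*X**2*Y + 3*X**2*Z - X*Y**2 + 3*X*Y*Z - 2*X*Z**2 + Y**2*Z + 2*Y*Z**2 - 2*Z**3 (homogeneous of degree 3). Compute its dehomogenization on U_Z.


f(x, y) = 2*x**3 + 2*x**2*y + 3*x**2 - x*y**2 + 3*x*y - 2*x + y**2 + 2*y - 2

On U_Z we set Z = 1. Each monomial c·X^i·Y^j·Z^k in F becomes c·x^i·y^j·1^k = c·x^i·y^j.
Substituting Z = 1: F(X, Y, 1) = 2*x**3 + 2*x**2*y + 3*x**2 - x*y**2 + 3*x*y - 2*x + y**2 + 2*y - 2.
Note: deg(f) ≤ deg(F) = 3; strict inequality happens when F is divisible by Z (lost terms).


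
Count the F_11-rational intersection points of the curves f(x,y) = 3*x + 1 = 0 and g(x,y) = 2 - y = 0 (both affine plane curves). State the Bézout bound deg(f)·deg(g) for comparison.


Common zeros: {(7, 2)}; count = 1; Bézout bound = 1.

deg(f) = 1, deg(g) = 1, so Bézout bound = 1.
Scan x ∈ F_11. For each x, list the y ∈ F_11 with f(x, y) ≡ 0 and those with g(x, y) ≡ 0 (mod 11); the common zeros in that column are the intersection.
  x = 0: f ≡ 0 at y ∈ ∅; g ≡ 0 at y ∈ {2}; common: ∅.
  x = 1: f ≡ 0 at y ∈ ∅; g ≡ 0 at y ∈ {2}; common: ∅.
  x = 2: f ≡ 0 at y ∈ ∅; g ≡ 0 at y ∈ {2}; common: ∅.
  x = 3: f ≡ 0 at y ∈ ∅; g ≡ 0 at y ∈ {2}; common: ∅.
  x = 4: f ≡ 0 at y ∈ ∅; g ≡ 0 at y ∈ {2}; common: ∅.
  x = 5: f ≡ 0 at y ∈ ∅; g ≡ 0 at y ∈ {2}; common: ∅.
  x = 6: f ≡ 0 at y ∈ ∅; g ≡ 0 at y ∈ {2}; common: ∅.
  x = 7: f ≡ 0 at y ∈ {0, 1, 2, 3, 4, 5, 6, 7, 8, 9, 10}; g ≡ 0 at y ∈ {2}; common: {2}.
  x = 8: f ≡ 0 at y ∈ ∅; g ≡ 0 at y ∈ {2}; common: ∅.
  x = 9: f ≡ 0 at y ∈ ∅; g ≡ 0 at y ∈ {2}; common: ∅.
  x = 10: f ≡ 0 at y ∈ ∅; g ≡ 0 at y ∈ {2}; common: ∅.
Collecting: common zeros = {(7, 2)}, so the count is 1.
Comparison with the Bézout bound: 1 ≤ 1 = deg(f)·deg(g), as expected for curves with no common component (the bound is attained).


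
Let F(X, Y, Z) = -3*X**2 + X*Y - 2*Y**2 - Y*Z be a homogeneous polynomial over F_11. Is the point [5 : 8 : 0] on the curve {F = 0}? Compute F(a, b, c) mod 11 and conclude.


F(5,8,0) ≡ 2 (mod 11); P is NOT on the curve.

Evaluate F(5, 8, 0) term-by-term (mod 11).
  -3*X**2 ↦ -3·25·1·1 = -75
  X*Y ↦ 1·5·8·1 = 40
  -2*Y**2 ↦ -2·1·64·1 = -128
  -Y*Z ↦ -1·1·8·0 = 0
Sum: F(5, 8, 0) = (-75) + (40) + (-128) + (0) = -163.
Reducing mod 11: -163 ≡ 2 (mod 11).
Since F(a, b, c) ≡ 2 ≠ 0 (mod 11), P does NOT lie on the curve.


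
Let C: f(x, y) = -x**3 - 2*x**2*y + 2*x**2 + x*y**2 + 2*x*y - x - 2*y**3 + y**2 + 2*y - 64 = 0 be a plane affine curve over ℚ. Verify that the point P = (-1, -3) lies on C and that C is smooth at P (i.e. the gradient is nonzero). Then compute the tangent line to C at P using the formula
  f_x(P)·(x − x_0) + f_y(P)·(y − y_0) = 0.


Tangent line at P: -17*x - 56*y - 185 = 0.

Step 1: f(-1, -3) = 0, so P lies on C.
Step 2: partial derivatives
  f_x(x, y) = -3*x**2 - 4*x*y + 4*x + y**2 + 2*y - 1, f_y(x, y) = -2*x**2 + 2*x*y + 2*x - 6*y**2 + 2*y + 2.
  f_x(P) = -17, f_y(P) = -56 (gradient nonzero, so P is smooth).
Step 3: tangent line at P: -17·(x − -1) + -56·(y − -3) = 0.
Expanding: -17*x - 56*y - 185 = 0.


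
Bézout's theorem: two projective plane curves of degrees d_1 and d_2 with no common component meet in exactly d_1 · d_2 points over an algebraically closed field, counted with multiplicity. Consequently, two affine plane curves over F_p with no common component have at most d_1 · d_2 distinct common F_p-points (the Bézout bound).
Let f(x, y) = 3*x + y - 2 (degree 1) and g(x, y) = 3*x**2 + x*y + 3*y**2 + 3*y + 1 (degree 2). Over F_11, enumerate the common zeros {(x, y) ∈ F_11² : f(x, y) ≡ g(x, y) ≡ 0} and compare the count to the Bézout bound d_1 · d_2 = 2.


Common zeros: ∅; count = 0; Bézout bound = 2.

deg(f) = 1, deg(g) = 2, so Bézout bound = 2.
Scan x ∈ F_11. For each x, list the y ∈ F_11 with f(x, y) ≡ 0 and those with g(x, y) ≡ 0 (mod 11); the common zeros in that column are the intersection.
  x = 0: f ≡ 0 at y ∈ {2}; g ≡ 0 at y ∈ ∅; common: ∅.
  x = 1: f ≡ 0 at y ∈ {10}; g ≡ 0 at y ∈ {1, 5}; common: ∅.
  x = 2: f ≡ 0 at y ∈ {7}; g ≡ 0 at y ∈ {3, 10}; common: ∅.
  x = 3: f ≡ 0 at y ∈ {4}; g ≡ 0 at y ∈ ∅; common: ∅.
  x = 4: f ≡ 0 at y ∈ {1}; g ≡ 0 at y ∈ {8}; common: ∅.
  x = 5: f ≡ 0 at y ∈ {9}; g ≡ 0 at y ∈ ∅; common: ∅.
  x = 6: f ≡ 0 at y ∈ {6}; g ≡ 0 at y ∈ {1, 7}; common: ∅.
  x = 7: f ≡ 0 at y ∈ {3}; g ≡ 0 at y ∈ ∅; common: ∅.
  x = 8: f ≡ 0 at y ∈ {0}; g ≡ 0 at y ∈ {3, 8}; common: ∅.
  x = 9: f ≡ 0 at y ∈ {8}; g ≡ 0 at y ∈ ∅; common: ∅.
  x = 10: f ≡ 0 at y ∈ {5}; g ≡ 0 at y ∈ {7}; common: ∅.
Collecting: common zeros = ∅, so the count is 0.
Comparison with the Bézout bound: 0 ≤ 2 = deg(f)·deg(g), as expected for curves with no common component (the affine F_11-count falls short of the bound because intersections may lie at infinity, over extension fields, or carry multiplicity).


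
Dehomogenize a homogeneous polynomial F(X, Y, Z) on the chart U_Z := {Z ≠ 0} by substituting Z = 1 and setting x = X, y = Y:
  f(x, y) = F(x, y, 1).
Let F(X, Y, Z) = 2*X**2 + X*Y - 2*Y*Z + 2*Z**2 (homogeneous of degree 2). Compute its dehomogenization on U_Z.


f(x, y) = 2*x**2 + x*y - 2*y + 2

On U_Z we set Z = 1. Each monomial c·X^i·Y^j·Z^k in F becomes c·x^i·y^j·1^k = c·x^i·y^j.
Substituting Z = 1: F(X, Y, 1) = 2*x**2 + x*y - 2*y + 2.
Note: deg(f) ≤ deg(F) = 2; strict inequality happens when F is divisible by Z (lost terms).


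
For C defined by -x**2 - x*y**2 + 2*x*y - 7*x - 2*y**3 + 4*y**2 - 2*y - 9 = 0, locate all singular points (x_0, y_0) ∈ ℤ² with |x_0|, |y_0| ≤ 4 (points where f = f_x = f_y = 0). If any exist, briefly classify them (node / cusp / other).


Singular points: {(-3, 1)}; classification: node.

Compute partial derivatives:
  f_x = -2*x - y**2 + 2*y - 7.
  f_y = -2*x*y + 2*x - 6*y**2 + 8*y - 2.
Scan x_0 ∈ {−4, ..., 4}. For each x_0, f_y(x_0, y) is a polynomial in y; find its integer roots y ∈ {−4, ..., 4}, then test f_x and f at those candidates.
  x = -4: f_y(-4, y) = -6*y**2 + 16*y - 10; vanishes at y ∈ {1}. (-4, 1): f_x = 2 ≠ 0.
  x = -3: f_y(-3, y) = -6*y**2 + 14*y - 8; vanishes at y ∈ {1}. (-3, 1): f_x = 0, f = 0 — SINGULAR.
  x = -2: f_y(-2, y) = -6*y**2 + 12*y - 6; vanishes at y ∈ {1}. (-2, 1): f_x = -2 ≠ 0.
  x = -1: f_y(-1, y) = -6*y**2 + 10*y - 4; vanishes at y ∈ {1}. (-1, 1): f_x = -4 ≠ 0.
  x = 0: f_y(0, y) = -6*y**2 + 8*y - 2; vanishes at y ∈ {1}. (0, 1): f_x = -6 ≠ 0.
  x = 1: f_y(1, y) = -6*y**2 + 6*y; vanishes at y ∈ {0, 1}. (1, 0): f_x = -9 ≠ 0; (1, 1): f_x = -8 ≠ 0.
  x = 2: f_y(2, y) = -6*y**2 + 4*y + 2; vanishes at y ∈ {1}. (2, 1): f_x = -10 ≠ 0.
  x = 3: f_y(3, y) = -6*y**2 + 2*y + 4; vanishes at y ∈ {1}. (3, 1): f_x = -12 ≠ 0.
  x = 4: f_y(4, y) = 6 - 6*y**2; vanishes at y ∈ {-1, 1}. (4, -1): f_x = -18 ≠ 0; (4, 1): f_x = -14 ≠ 0.
Only singular point on the grid: (-3, 1).
Classify: substitute x = -3 + u, y = 1 + v and expand: f = -u**2 - u*v**2 - 2*v**3 + v**2.
No constant or linear terms (consistent with a singular point). Quadratic part: -u**2 + v**2. Cubic part: -u*v**2 - 2*v**3.
The quadratic part v**2 - u**2 = (v − u)(v + u) splits into two distinct linear factors, so there are two distinct tangent lines y − 1 = ±(x − -3) — this is a node (ordinary double point).
Classification: node.


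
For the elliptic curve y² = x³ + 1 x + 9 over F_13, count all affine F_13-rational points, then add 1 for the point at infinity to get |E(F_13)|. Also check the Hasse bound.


Affine points = {(0, 3), (0, 10), (3, 0), (4, 5), (4, 8), (5, 3), (5, 10), (6, 6), (6, 7), (8, 3), (8, 10), (11, 5), (11, 8)}; affine count = 13; |E(F_13)| = 14.

Discriminant check: Δ ∝ 4a³ + 27b² = 4·1³ + 27·9² = 4·1 + 27·81 ≡ 7 (mod 13). Nonzero ⇒ E is nonsingular.
For each x ∈ F_13, compute rhs = x³ + 1·x + 9 mod 13, then count y ∈ F_13 with y² ≡ rhs.
  x = 0: rhs = 9, matching y values: 3, 10 (2 points).
  x = 1: rhs = 11, matching y values: none (0 points).
  x = 2: rhs = 6, matching y values: none (0 points).
  x = 3: rhs = 0, matching y values: 0 (1 points).
  x = 4: rhs = 12, matching y values: 5, 8 (2 points).
  x = 5: rhs = 9, matching y values: 3, 10 (2 points).
  x = 6: rhs = 10, matching y values: 6, 7 (2 points).
  x = 7: rhs = 8, matching y values: none (0 points).
  x = 8: rhs = 9, matching y values: 3, 10 (2 points).
  x = 9: rhs = 6, matching y values: none (0 points).
  x = 10: rhs = 5, matching y values: none (0 points).
  x = 11: rhs = 12, matching y values: 5, 8 (2 points).
  x = 12: rhs = 7, matching y values: none (0 points).
Total affine count: 13.
Full point count |E(F_13)| = 13 + 1 = 14.
Hasse bound: |14 − (13+1)| = |0| = 0 ≤ 2√13 ≈ 7.2111 ✓.


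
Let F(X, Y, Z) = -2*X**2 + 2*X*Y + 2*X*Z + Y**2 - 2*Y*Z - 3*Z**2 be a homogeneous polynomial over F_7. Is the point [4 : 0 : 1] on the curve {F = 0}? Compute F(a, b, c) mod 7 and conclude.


F(4,0,1) ≡ 1 (mod 7); P is NOT on the curve.

Evaluate F(4, 0, 1) term-by-term (mod 7).
  -2*X**2 ↦ -2·16·1·1 = -32
  2*X*Y ↦ 2·4·0·1 = 0
  2*X*Z ↦ 2·4·1·1 = 8
  Y**2 ↦ 1·1·0·1 = 0
  -2*Y*Z ↦ -2·1·0·1 = 0
  -3*Z**2 ↦ -3·1·1·1 = -3
Sum: F(4, 0, 1) = (-32) + (0) + (8) + (0) + (0) + (-3) = -27.
Reducing mod 7: -27 ≡ 1 (mod 7).
Since F(a, b, c) ≡ 1 ≠ 0 (mod 7), P does NOT lie on the curve.


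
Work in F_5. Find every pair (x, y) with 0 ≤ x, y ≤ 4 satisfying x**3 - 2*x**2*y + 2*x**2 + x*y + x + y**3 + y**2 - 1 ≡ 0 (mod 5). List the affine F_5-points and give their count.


Affine F_5-points: {(0, 3), (2, 3), (4, 2)}; count = 3.

For each of the 25 pairs (x, y) ∈ F_5², evaluate f(x, y) mod 5. Record the zeros.
  x = 0: [0↦4, 1↦1, 2↦1, 3↦0, 4↦4]  zeros at y ∈ {3}
  x = 1: [0↦3, 1↦4, 2↦3, 3↦1, 4↦4]  zeros at y ∈ ∅
  x = 2: [0↦2, 1↦3, 2↦2, 3↦0, 4↦3]  zeros at y ∈ {3}
  x = 3: [0↦2, 1↦4, 2↦4, 3↦3, 4↦2]  zeros at y ∈ ∅
  x = 4: [0↦4, 1↦3, 2↦0, 3↦1, 4↦2]  zeros at y ∈ {2}
Collecting zeros: affine points = {(0, 3), (2, 3), (4, 2)}.
Total count |C(F_5)_aff| = 3.


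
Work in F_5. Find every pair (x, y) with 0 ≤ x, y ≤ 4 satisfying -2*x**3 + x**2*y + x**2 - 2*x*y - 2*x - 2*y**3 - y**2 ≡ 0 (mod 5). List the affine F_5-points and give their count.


Affine F_5-points: {(0, 0), (0, 2), (1, 2), (2, 4), (3, 2), (3, 3), (4, 0), (4, 1)}; count = 8.

For each of the 25 pairs (x, y) ∈ F_5², evaluate f(x, y) mod 5. Record the zeros.
  x = 0: [0↦0, 1↦2, 2↦0, 3↦2, 4↦1]  zeros at y ∈ {0, 2}
  x = 1: [0↦2, 1↦3, 2↦0, 3↦1, 4↦4]  zeros at y ∈ {2}
  x = 2: [0↦4, 1↦1, 2↦4, 3↦1, 4↦0]  zeros at y ∈ {4}
  x = 3: [0↦4, 1↦4, 2↦0, 3↦0, 4↦2]  zeros at y ∈ {2, 3}
  x = 4: [0↦0, 1↦0, 2↦1, 3↦1, 4↦3]  zeros at y ∈ {0, 1}
Collecting zeros: affine points = {(0, 0), (0, 2), (1, 2), (2, 4), (3, 2), (3, 3), (4, 0), (4, 1)}.
Total count |C(F_5)_aff| = 8.


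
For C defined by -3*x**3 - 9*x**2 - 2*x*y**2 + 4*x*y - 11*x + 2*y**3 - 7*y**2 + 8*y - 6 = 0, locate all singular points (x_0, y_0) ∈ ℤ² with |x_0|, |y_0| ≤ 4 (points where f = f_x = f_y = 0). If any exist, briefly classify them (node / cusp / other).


Singular points: {(-1, 1)}; classification: cusp.

Compute partial derivatives:
  f_x = -9*x**2 - 18*x - 2*y**2 + 4*y - 11.
  f_y = -4*x*y + 4*x + 6*y**2 - 14*y + 8.
Scan x_0 ∈ {−4, ..., 4}. For each x_0, f_y(x_0, y) is a polynomial in y; find its integer roots y ∈ {−4, ..., 4}, then test f_x and f at those candidates.
  x = -4: f_y(-4, y) = 6*y**2 + 2*y - 8; vanishes at y ∈ {1}. (-4, 1): f_x = -81 ≠ 0.
  x = -3: f_y(-3, y) = 6*y**2 - 2*y - 4; vanishes at y ∈ {1}. (-3, 1): f_x = -36 ≠ 0.
  x = -2: f_y(-2, y) = 6*y**2 - 6*y; vanishes at y ∈ {0, 1}. (-2, 0): f_x = -11 ≠ 0; (-2, 1): f_x = -9 ≠ 0.
  x = -1: f_y(-1, y) = 6*y**2 - 10*y + 4; vanishes at y ∈ {1}. (-1, 1): f_x = 0, f = 0 — SINGULAR.
  x = 0: f_y(0, y) = 6*y**2 - 14*y + 8; vanishes at y ∈ {1}. (0, 1): f_x = -9 ≠ 0.
  x = 1: f_y(1, y) = 6*y**2 - 18*y + 12; vanishes at y ∈ {1, 2}. (1, 1): f_x = -36 ≠ 0; (1, 2): f_x = -38 ≠ 0.
  x = 2: f_y(2, y) = 6*y**2 - 22*y + 16; vanishes at y ∈ {1}. (2, 1): f_x = -81 ≠ 0.
  x = 3: f_y(3, y) = 6*y**2 - 26*y + 20; vanishes at y ∈ {1}. (3, 1): f_x = -144 ≠ 0.
  x = 4: f_y(4, y) = 6*y**2 - 30*y + 24; vanishes at y ∈ {1, 4}. (4, 1): f_x = -225 ≠ 0; (4, 4): f_x = -243 ≠ 0.
Only singular point on the grid: (-1, 1).
Classify: substitute x = -1 + u, y = 1 + v and expand: f = -3*u**3 - 2*u*v**2 + 2*v**3 + v**2.
No constant or linear terms (consistent with a singular point). Quadratic part: v**2. Cubic part: -3*u**3 - 2*u*v**2 + 2*v**3.
The quadratic part v**2 is a perfect square, so there is a single (double) tangent line v = 0, i.e. y = 1. Restricting the cubic part to that line (v = 0) leaves -3*u**3 ≠ 0, so f is not divisible by v and the branch is v² ≈ 3*u**3 to lowest order — this is a cusp.
Classification: cusp.


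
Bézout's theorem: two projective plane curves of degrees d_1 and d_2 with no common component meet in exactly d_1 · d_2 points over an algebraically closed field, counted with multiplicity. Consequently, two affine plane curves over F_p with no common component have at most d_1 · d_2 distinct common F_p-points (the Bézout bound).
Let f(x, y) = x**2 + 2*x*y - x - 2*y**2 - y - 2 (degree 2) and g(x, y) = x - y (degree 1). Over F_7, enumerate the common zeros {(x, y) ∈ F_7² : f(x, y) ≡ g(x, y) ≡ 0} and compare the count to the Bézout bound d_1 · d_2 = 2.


Common zeros: ∅; count = 0; Bézout bound = 2.

deg(f) = 2, deg(g) = 1, so Bézout bound = 2.
Scan x ∈ F_7. For each x, list the y ∈ F_7 with f(x, y) ≡ 0 and those with g(x, y) ≡ 0 (mod 7); the common zeros in that column are the intersection.
  x = 0: f ≡ 0 at y ∈ ∅; g ≡ 0 at y ∈ {0}; common: ∅.
  x = 1: f ≡ 0 at y ∈ ∅; g ≡ 0 at y ∈ {1}; common: ∅.
  x = 2: f ≡ 0 at y ∈ {0, 5}; g ≡ 0 at y ∈ {2}; common: ∅.
  x = 3: f ≡ 0 at y ∈ {1, 5}; g ≡ 0 at y ∈ {3}; common: ∅.
  x = 4: f ≡ 0 at y ∈ ∅; g ≡ 0 at y ∈ {4}; common: ∅.
  x = 5: f ≡ 0 at y ∈ {2, 6}; g ≡ 0 at y ∈ {5}; common: ∅.
  x = 6: f ≡ 0 at y ∈ {0, 2}; g ≡ 0 at y ∈ {6}; common: ∅.
Collecting: common zeros = ∅, so the count is 0.
Comparison with the Bézout bound: 0 ≤ 2 = deg(f)·deg(g), as expected for curves with no common component (the affine F_7-count falls short of the bound because intersections may lie at infinity, over extension fields, or carry multiplicity).


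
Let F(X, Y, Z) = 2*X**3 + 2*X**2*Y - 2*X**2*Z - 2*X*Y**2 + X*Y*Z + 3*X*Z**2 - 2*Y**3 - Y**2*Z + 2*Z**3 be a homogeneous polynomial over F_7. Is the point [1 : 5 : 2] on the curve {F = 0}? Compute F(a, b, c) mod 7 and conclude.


F(1,5,2) ≡ 4 (mod 7); P is NOT on the curve.

Evaluate F(1, 5, 2) term-by-term (mod 7).
  2*X**3 ↦ 2·1·1·1 = 2
  2*X**2*Y ↦ 2·1·5·1 = 10
  -2*X**2*Z ↦ -2·1·1·2 = -4
  -2*X*Y**2 ↦ -2·1·25·1 = -50
  X*Y*Z ↦ 1·1·5·2 = 10
  3*X*Z**2 ↦ 3·1·1·4 = 12
  -2*Y**3 ↦ -2·1·125·1 = -250
  -Y**2*Z ↦ -1·1·25·2 = -50
  2*Z**3 ↦ 2·1·1·8 = 16
Sum: F(1, 5, 2) = (2) + (10) + (-4) + (-50) + (10) + (12) + (-250) + (-50) + (16) = -304.
Reducing mod 7: -304 ≡ 4 (mod 7).
Since F(a, b, c) ≡ 4 ≠ 0 (mod 7), P does NOT lie on the curve.


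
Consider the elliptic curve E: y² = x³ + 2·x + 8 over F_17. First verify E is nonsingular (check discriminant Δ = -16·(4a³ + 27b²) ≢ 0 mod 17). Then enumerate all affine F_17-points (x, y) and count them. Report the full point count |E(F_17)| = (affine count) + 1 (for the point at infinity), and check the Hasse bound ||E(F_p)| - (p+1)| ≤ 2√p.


Affine points = {(0, 5), (0, 12), (6, 7), (6, 10), (7, 5), (7, 12), (8, 3), (8, 14), (10, 5), (10, 12), (11, 1), (11, 16), (12, 3), (12, 14), (13, 2), (13, 15), (14, 3), (14, 14), (15, 8), (15, 9)}; affine count = 20; |E(F_17)| = 21.

Discriminant check: Δ ∝ 4a³ + 27b² = 4·2³ + 27·8² = 4·8 + 27·64 ≡ 9 (mod 17). Nonzero ⇒ E is nonsingular.
For each x ∈ F_17, compute rhs = x³ + 2·x + 8 mod 17, then count y ∈ F_17 with y² ≡ rhs.
  x = 0: rhs = 8, matching y values: 5, 12 (2 points).
  x = 1: rhs = 11, matching y values: none (0 points).
  x = 2: rhs = 3, matching y values: none (0 points).
  x = 3: rhs = 7, matching y values: none (0 points).
  x = 4: rhs = 12, matching y values: none (0 points).
  x = 5: rhs = 7, matching y values: none (0 points).
  x = 6: rhs = 15, matching y values: 7, 10 (2 points).
  x = 7: rhs = 8, matching y values: 5, 12 (2 points).
  x = 8: rhs = 9, matching y values: 3, 14 (2 points).
  x = 9: rhs = 7, matching y values: none (0 points).
  x = 10: rhs = 8, matching y values: 5, 12 (2 points).
  x = 11: rhs = 1, matching y values: 1, 16 (2 points).
  x = 12: rhs = 9, matching y values: 3, 14 (2 points).
  x = 13: rhs = 4, matching y values: 2, 15 (2 points).
  x = 14: rhs = 9, matching y values: 3, 14 (2 points).
  x = 15: rhs = 13, matching y values: 8, 9 (2 points).
  x = 16: rhs = 5, matching y values: none (0 points).
Total affine count: 20.
Full point count |E(F_17)| = 20 + 1 = 21.
Hasse bound: |21 − (17+1)| = |3| = 3 ≤ 2√17 ≈ 8.2462 ✓.


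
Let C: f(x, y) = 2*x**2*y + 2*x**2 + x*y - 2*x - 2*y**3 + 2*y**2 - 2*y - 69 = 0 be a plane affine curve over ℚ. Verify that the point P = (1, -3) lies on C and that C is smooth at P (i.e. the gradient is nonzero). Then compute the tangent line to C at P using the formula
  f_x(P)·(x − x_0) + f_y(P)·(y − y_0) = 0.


Tangent line at P: -13*x - 65*y - 182 = 0.

Step 1: f(1, -3) = 0, so P lies on C.
Step 2: partial derivatives
  f_x(x, y) = 4*x*y + 4*x + y - 2, f_y(x, y) = 2*x**2 + x - 6*y**2 + 4*y - 2.
  f_x(P) = -13, f_y(P) = -65 (gradient nonzero, so P is smooth).
Step 3: tangent line at P: -13·(x − 1) + -65·(y − -3) = 0.
Expanding: -13*x - 65*y - 182 = 0.


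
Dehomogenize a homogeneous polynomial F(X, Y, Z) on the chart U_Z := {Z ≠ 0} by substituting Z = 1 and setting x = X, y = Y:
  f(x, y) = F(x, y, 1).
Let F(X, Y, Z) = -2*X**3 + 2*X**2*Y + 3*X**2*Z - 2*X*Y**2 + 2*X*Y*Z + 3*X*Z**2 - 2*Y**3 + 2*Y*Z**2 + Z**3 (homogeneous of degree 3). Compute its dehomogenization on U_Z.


f(x, y) = -2*x**3 + 2*x**2*y + 3*x**2 - 2*x*y**2 + 2*x*y + 3*x - 2*y**3 + 2*y + 1

On U_Z we set Z = 1. Each monomial c·X^i·Y^j·Z^k in F becomes c·x^i·y^j·1^k = c·x^i·y^j.
Substituting Z = 1: F(X, Y, 1) = -2*x**3 + 2*x**2*y + 3*x**2 - 2*x*y**2 + 2*x*y + 3*x - 2*y**3 + 2*y + 1.
Note: deg(f) ≤ deg(F) = 3; strict inequality happens when F is divisible by Z (lost terms).


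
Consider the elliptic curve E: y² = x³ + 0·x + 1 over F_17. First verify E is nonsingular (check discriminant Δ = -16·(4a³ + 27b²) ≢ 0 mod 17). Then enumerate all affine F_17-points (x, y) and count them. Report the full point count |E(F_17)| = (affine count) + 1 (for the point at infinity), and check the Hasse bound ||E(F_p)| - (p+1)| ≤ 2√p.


Affine points = {(0, 1), (0, 16), (1, 6), (1, 11), (2, 3), (2, 14), (6, 8), (6, 9), (7, 2), (7, 15), (9, 4), (9, 13), (10, 7), (10, 10), (14, 5), (14, 12), (16, 0)}; affine count = 17; |E(F_17)| = 18.

Discriminant check: Δ ∝ 4a³ + 27b² = 4·0³ + 27·1² = 4·0 + 27·1 ≡ 10 (mod 17). Nonzero ⇒ E is nonsingular.
For each x ∈ F_17, compute rhs = x³ + 0·x + 1 mod 17, then count y ∈ F_17 with y² ≡ rhs.
  x = 0: rhs = 1, matching y values: 1, 16 (2 points).
  x = 1: rhs = 2, matching y values: 6, 11 (2 points).
  x = 2: rhs = 9, matching y values: 3, 14 (2 points).
  x = 3: rhs = 11, matching y values: none (0 points).
  x = 4: rhs = 14, matching y values: none (0 points).
  x = 5: rhs = 7, matching y values: none (0 points).
  x = 6: rhs = 13, matching y values: 8, 9 (2 points).
  x = 7: rhs = 4, matching y values: 2, 15 (2 points).
  x = 8: rhs = 3, matching y values: none (0 points).
  x = 9: rhs = 16, matching y values: 4, 13 (2 points).
  x = 10: rhs = 15, matching y values: 7, 10 (2 points).
  x = 11: rhs = 6, matching y values: none (0 points).
  x = 12: rhs = 12, matching y values: none (0 points).
  x = 13: rhs = 5, matching y values: none (0 points).
  x = 14: rhs = 8, matching y values: 5, 12 (2 points).
  x = 15: rhs = 10, matching y values: none (0 points).
  x = 16: rhs = 0, matching y values: 0 (1 points).
Total affine count: 17.
Full point count |E(F_17)| = 17 + 1 = 18.
Hasse bound: |18 − (17+1)| = |0| = 0 ≤ 2√17 ≈ 8.2462 ✓.


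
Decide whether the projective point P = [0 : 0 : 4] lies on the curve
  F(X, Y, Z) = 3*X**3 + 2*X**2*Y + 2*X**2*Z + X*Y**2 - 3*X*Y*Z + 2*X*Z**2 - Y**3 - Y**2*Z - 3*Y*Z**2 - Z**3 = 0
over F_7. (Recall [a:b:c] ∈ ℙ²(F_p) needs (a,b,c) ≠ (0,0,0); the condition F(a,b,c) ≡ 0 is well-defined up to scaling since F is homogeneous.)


F(0,0,4) ≡ 6 (mod 7); P is NOT on the curve.

Evaluate F(0, 0, 4) term-by-term (mod 7).
  3*X**3 ↦ 3·0·1·1 = 0
  2*X**2*Y ↦ 2·0·0·1 = 0
  2*X**2*Z ↦ 2·0·1·4 = 0
  X*Y**2 ↦ 1·0·0·1 = 0
  -3*X*Y*Z ↦ -3·0·0·4 = 0
  2*X*Z**2 ↦ 2·0·1·16 = 0
  -Y**3 ↦ -1·1·0·1 = 0
  -Y**2*Z ↦ -1·1·0·4 = 0
  -3*Y*Z**2 ↦ -3·1·0·16 = 0
  -Z**3 ↦ -1·1·1·64 = -64
Sum: F(0, 0, 4) = (0) + (0) + (0) + (0) + (0) + (0) + (0) + (0) + (0) + (-64) = -64.
Reducing mod 7: -64 ≡ 6 (mod 7).
Since F(a, b, c) ≡ 6 ≠ 0 (mod 7), P does NOT lie on the curve.


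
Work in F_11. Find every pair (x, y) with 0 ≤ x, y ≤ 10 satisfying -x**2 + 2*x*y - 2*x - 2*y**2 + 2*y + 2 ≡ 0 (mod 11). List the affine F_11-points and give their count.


Affine F_11-points: {(0, 4), (0, 8), (3, 7), (3, 8), (4, 0), (4, 5), (5, 0), (5, 6), (6, 3), (6, 4), (9, 3), (9, 7)}; count = 12.

For each of the 121 pairs (x, y) ∈ F_11², evaluate f(x, y) mod 11. Record the zeros.
  x = 0: [0↦2, 1↦2, 2↦9, 3↦1, 4↦0, 5↦6, 6↦8, 7↦6, 8↦0, 9↦1, 10↦9]  zeros at y ∈ {4, 8}
  x = 1: [0↦10, 1↦1, 2↦10, 3↦4, 4↦5, 5↦2, 6↦6, 7↦6, 8↦2, 9↦5, 10↦4]  zeros at y ∈ ∅
  x = 2: [0↦5, 1↦9, 2↦9, 3↦5, 4↦8, 5↦7, 6↦2, 7↦4, 8↦2, 9↦7, 10↦8]  zeros at y ∈ ∅
  x = 3: [0↦9, 1↦4, 2↦6, 3↦4, 4↦9, 5↦10, 6↦7, 7↦0, 8↦0, 9↦7, 10↦10]  zeros at y ∈ {7, 8}
  x = 4: [0↦0, 1↦8, 2↦1, 3↦1, 4↦8, 5↦0, 6↦10, 7↦5, 8↦7, 9↦5, 10↦10]  zeros at y ∈ {0, 5}
  x = 5: [0↦0, 1↦10, 2↦5, 3↦7, 4↦5, 5↦10, 6↦0, 7↦8, 8↦1, 9↦1, 10↦8]  zeros at y ∈ {0, 6}
  x = 6: [0↦9, 1↦10, 2↦7, 3↦0, 4↦0, 5↦7, 6↦10, 7↦9, 8↦4, 9↦6, 10↦4]  zeros at y ∈ {3, 4}
  x = 7: [0↦5, 1↦8, 2↦7, 3↦2, 4↦4, 5↦2, 6↦7, 7↦8, 8↦5, 9↦9, 10↦9]  zeros at y ∈ ∅
  x = 8: [0↦10, 1↦4, 2↦5, 3↦2, 4↦6, 5↦6, 6↦2, 7↦5, 8↦4, 9↦10, 10↦1]  zeros at y ∈ ∅
  x = 9: [0↦2, 1↦9, 2↦1, 3↦0, 4↦6, 5↦8, 6↦6, 7↦0, 8↦1, 9↦9, 10↦2]  zeros at y ∈ {3, 7}
  x = 10: [0↦3, 1↦1, 2↦6, 3↦7, 4↦4, 5↦8, 6↦8, 7↦4, 8↦7, 9↦6, 10↦1]  zeros at y ∈ ∅
Collecting zeros: affine points = {(0, 4), (0, 8), (3, 7), (3, 8), (4, 0), (4, 5), (5, 0), (5, 6), (6, 3), (6, 4), (9, 3), (9, 7)}.
Total count |C(F_11)_aff| = 12.


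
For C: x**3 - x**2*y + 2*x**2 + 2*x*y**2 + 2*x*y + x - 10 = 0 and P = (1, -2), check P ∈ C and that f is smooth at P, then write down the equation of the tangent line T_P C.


Tangent line at P: 16*x - 7*y - 30 = 0.

Step 1: f(1, -2) = 0, so P lies on C.
Step 2: partial derivatives
  f_x(x, y) = 3*x**2 - 2*x*y + 4*x + 2*y**2 + 2*y + 1, f_y(x, y) = -x**2 + 4*x*y + 2*x.
  f_x(P) = 16, f_y(P) = -7 (gradient nonzero, so P is smooth).
Step 3: tangent line at P: 16·(x − 1) + -7·(y − -2) = 0.
Expanding: 16*x - 7*y - 30 = 0.


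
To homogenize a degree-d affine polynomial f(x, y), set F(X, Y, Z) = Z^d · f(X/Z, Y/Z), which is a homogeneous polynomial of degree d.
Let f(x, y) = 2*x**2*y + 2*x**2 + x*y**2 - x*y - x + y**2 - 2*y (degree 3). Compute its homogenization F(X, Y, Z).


F(X, Y, Z) = 2*X**2*Y + 2*X**2*Z + X*Y**2 - X*Y*Z - X*Z**2 + Y**2*Z - 2*Y*Z**2

deg(f) = 3.
Substitute x = X/Z, y = Y/Z into f, then multiply by Z^3.
  monomial 2·x^2·y^1 ↦ 2·X^2·Y^1·Z^0.
  monomial 2·x^2·y^0 ↦ 2·X^2·Y^0·Z^1.
  monomial 1·x^1·y^2 ↦ 1·X^1·Y^2·Z^0.
  monomial -1·x^1·y^1 ↦ -1·X^1·Y^1·Z^1.
  monomial -1·x^1·y^0 ↦ -1·X^1·Y^0·Z^2.
  monomial 1·x^0·y^2 ↦ 1·X^0·Y^2·Z^1.
  monomial -2·x^0·y^1 ↦ -2·X^0·Y^1·Z^2.
Collecting: F(X, Y, Z) = 2*X**2*Y + 2*X**2*Z + X*Y**2 - X*Y*Z - X*Z**2 + Y**2*Z - 2*Y*Z**2.


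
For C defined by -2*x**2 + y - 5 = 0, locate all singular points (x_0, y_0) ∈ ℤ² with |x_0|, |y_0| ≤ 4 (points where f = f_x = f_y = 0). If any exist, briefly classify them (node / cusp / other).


No singular points in the scanned grid; C is smooth there.

Compute partial derivatives:
  f_x = -4*x.
  f_y = 1.
f_y = 1 is a nonzero constant, so f_y never vanishes: no point (x, y) can satisfy f = f_x = f_y = 0. In particular no (x, y) ∈ {−4, ..., 4}² is singular; the curve is smooth.


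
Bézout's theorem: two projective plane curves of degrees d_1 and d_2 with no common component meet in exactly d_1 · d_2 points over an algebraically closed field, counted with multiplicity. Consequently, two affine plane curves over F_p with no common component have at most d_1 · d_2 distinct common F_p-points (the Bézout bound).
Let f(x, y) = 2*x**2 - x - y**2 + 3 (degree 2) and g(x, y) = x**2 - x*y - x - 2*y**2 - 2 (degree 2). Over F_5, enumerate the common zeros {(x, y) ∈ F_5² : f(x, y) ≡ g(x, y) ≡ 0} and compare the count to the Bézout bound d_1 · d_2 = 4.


Common zeros: ∅; count = 0; Bézout bound = 4.

deg(f) = 2, deg(g) = 2, so Bézout bound = 4.
Scan x ∈ F_5. For each x, list the y ∈ F_5 with f(x, y) ≡ 0 and those with g(x, y) ≡ 0 (mod 5); the common zeros in that column are the intersection.
  x = 0: f ≡ 0 at y ∈ ∅; g ≡ 0 at y ∈ {2, 3}; common: ∅.
  x = 1: f ≡ 0 at y ∈ {2, 3}; g ≡ 0 at y ∈ {1}; common: ∅.
  x = 2: f ≡ 0 at y ∈ {2, 3}; g ≡ 0 at y ∈ {0, 4}; common: ∅.
  x = 3: f ≡ 0 at y ∈ ∅; g ≡ 0 at y ∈ {2, 4}; common: ∅.
  x = 4: f ≡ 0 at y ∈ {1, 4}; g ≡ 0 at y ∈ {0, 3}; common: ∅.
Collecting: common zeros = ∅, so the count is 0.
Comparison with the Bézout bound: 0 ≤ 4 = deg(f)·deg(g), as expected for curves with no common component (the affine F_5-count falls short of the bound because intersections may lie at infinity, over extension fields, or carry multiplicity).
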